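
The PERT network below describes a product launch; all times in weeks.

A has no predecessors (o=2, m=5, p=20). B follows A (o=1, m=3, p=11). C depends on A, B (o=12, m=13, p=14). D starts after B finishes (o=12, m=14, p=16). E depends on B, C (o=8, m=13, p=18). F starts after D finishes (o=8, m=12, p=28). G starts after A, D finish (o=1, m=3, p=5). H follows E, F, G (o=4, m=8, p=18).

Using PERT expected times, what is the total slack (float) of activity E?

te_A = (2 + 4·5 + 20)/6 = 42/6 = 7
te_B = (1 + 4·3 + 11)/6 = 24/6 = 4
te_C = (12 + 4·13 + 14)/6 = 78/6 = 13
te_D = (12 + 4·14 + 16)/6 = 84/6 = 14
te_E = (8 + 4·13 + 18)/6 = 78/6 = 13
te_F = (8 + 4·12 + 28)/6 = 84/6 = 14
te_G = (1 + 4·3 + 5)/6 = 18/6 = 3
te_H = (4 + 4·8 + 18)/6 = 54/6 = 9

Forward pass:
ES_A = 0; EF_A = 7
ES_B = 7; EF_B = 7+4 = 11
ES_C = max(EF_A=7, EF_B=11) = 11; EF_C = 11+13 = 24
ES_D = 11; EF_D = 11+14 = 25
ES_E = max(EF_B=11, EF_C=24) = 24; EF_E = 24+13 = 37
ES_F = 25; EF_F = 25+14 = 39
ES_G = max(EF_A=7, EF_D=25) = 25; EF_G = 25+3 = 28
ES_H = max(EF_E=37, EF_F=39, EF_G=28) = 39; EF_H = 39+9 = 48
Expected project duration μ = 48 weeks. Critical path: A → B → D → F → H.

Backward pass:
LF_H = 48; LS_H = 48−9 = 39
LF_G = LS_H = 39; LS_G = 39−3 = 36
LF_F = LS_H = 39; LS_F = 39−14 = 25
LF_E = LS_H = 39; LS_E = 39−13 = 26
LF_D = min(LS_F=25, LS_G=36) = 25; LS_D = 25−14 = 11
LF_C = LS_E = 26; LS_C = 26−13 = 13
LF_B = min(LS_C=13, LS_D=11, LS_E=26) = 11; LS_B = 11−4 = 7
LF_A = min(LS_B=7, LS_C=13, LS_G=36) = 7; LS_A = 7−7 = 0
Slack_E = LS_E − ES_E = 26 − 24 = 2

2 weeks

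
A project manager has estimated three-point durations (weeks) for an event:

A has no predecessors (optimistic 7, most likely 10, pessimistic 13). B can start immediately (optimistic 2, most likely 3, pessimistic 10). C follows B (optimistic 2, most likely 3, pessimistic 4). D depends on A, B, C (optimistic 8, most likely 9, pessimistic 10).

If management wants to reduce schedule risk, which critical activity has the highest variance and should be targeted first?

A

te_A = (7 + 4·10 + 13)/6 = 60/6 = 10; σ²_A = ((13−7)/6)² = 1.000
te_B = (2 + 4·3 + 10)/6 = 24/6 = 4; σ²_B = ((10−2)/6)² = 1.778
te_C = (2 + 4·3 + 4)/6 = 18/6 = 3; σ²_C = ((4−2)/6)² = 0.111
te_D = (8 + 4·9 + 10)/6 = 54/6 = 9; σ²_D = ((10−8)/6)² = 0.111

Forward pass:
ES_A = 0; EF_A = 10
ES_B = 0; EF_B = 4
ES_C = 4; EF_C = 4+3 = 7
ES_D = max(EF_A=10, EF_B=4, EF_C=7) = 10; EF_D = 10+9 = 19
Expected project duration μ = 19 weeks. Critical path: A → D.

Variances on critical path: σ²_A=1.000, σ²_D=0.111.
Largest is σ²_A = 1.000.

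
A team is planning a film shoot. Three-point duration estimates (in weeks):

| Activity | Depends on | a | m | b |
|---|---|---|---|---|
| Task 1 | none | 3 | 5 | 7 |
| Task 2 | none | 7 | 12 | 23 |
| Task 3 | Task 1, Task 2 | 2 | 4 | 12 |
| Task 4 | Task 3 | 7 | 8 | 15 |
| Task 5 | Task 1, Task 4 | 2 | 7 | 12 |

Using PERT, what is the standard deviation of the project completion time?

3.80 weeks

te_Task 1 = (3 + 4·5 + 7)/6 = 30/6 = 5; σ²_Task 1 = ((7−3)/6)² = 0.444
te_Task 2 = (7 + 4·12 + 23)/6 = 78/6 = 13; σ²_Task 2 = ((23−7)/6)² = 7.111
te_Task 3 = (2 + 4·4 + 12)/6 = 30/6 = 5; σ²_Task 3 = ((12−2)/6)² = 2.778
te_Task 4 = (7 + 4·8 + 15)/6 = 54/6 = 9; σ²_Task 4 = ((15−7)/6)² = 1.778
te_Task 5 = (2 + 4·7 + 12)/6 = 42/6 = 7; σ²_Task 5 = ((12−2)/6)² = 2.778

Forward pass:
ES_Task 1 = 0; EF_Task 1 = 5
ES_Task 2 = 0; EF_Task 2 = 13
ES_Task 3 = max(EF_Task 1=5, EF_Task 2=13) = 13; EF_Task 3 = 13+5 = 18
ES_Task 4 = 18; EF_Task 4 = 18+9 = 27
ES_Task 5 = max(EF_Task 1=5, EF_Task 4=27) = 27; EF_Task 5 = 27+7 = 34
Expected project duration μ = 34 weeks. Critical path: Task 2 → Task 3 → Task 4 → Task 5.

Variance along critical path = 7.111 + 2.778 + 1.778 + 2.778 = 14.444
σ = √14.444 = 3.801 weeks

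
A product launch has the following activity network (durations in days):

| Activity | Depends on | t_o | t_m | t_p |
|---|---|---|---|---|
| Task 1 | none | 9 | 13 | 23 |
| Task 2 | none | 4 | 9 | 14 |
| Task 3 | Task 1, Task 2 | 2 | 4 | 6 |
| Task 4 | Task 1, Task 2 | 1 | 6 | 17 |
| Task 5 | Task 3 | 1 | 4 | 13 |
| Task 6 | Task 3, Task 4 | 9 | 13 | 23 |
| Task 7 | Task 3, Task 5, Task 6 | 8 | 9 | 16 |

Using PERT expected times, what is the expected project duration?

te_Task 1 = (9 + 4·13 + 23)/6 = 84/6 = 14
te_Task 2 = (4 + 4·9 + 14)/6 = 54/6 = 9
te_Task 3 = (2 + 4·4 + 6)/6 = 24/6 = 4
te_Task 4 = (1 + 4·6 + 17)/6 = 42/6 = 7
te_Task 5 = (1 + 4·4 + 13)/6 = 30/6 = 5
te_Task 6 = (9 + 4·13 + 23)/6 = 84/6 = 14
te_Task 7 = (8 + 4·9 + 16)/6 = 60/6 = 10

Forward pass:
ES_Task 1 = 0; EF_Task 1 = 14
ES_Task 2 = 0; EF_Task 2 = 9
ES_Task 3 = max(EF_Task 1=14, EF_Task 2=9) = 14; EF_Task 3 = 14+4 = 18
ES_Task 4 = max(EF_Task 1=14, EF_Task 2=9) = 14; EF_Task 4 = 14+7 = 21
ES_Task 5 = 18; EF_Task 5 = 18+5 = 23
ES_Task 6 = max(EF_Task 3=18, EF_Task 4=21) = 21; EF_Task 6 = 21+14 = 35
ES_Task 7 = max(EF_Task 3=18, EF_Task 5=23, EF_Task 6=35) = 35; EF_Task 7 = 35+10 = 45
Expected project duration μ = 45 days. Critical path: Task 1 → Task 4 → Task 6 → Task 7.

45 days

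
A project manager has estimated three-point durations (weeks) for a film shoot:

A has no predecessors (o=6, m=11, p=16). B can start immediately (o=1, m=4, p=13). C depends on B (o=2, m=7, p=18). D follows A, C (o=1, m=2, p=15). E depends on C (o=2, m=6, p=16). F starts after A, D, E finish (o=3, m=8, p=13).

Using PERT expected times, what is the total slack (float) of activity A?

te_A = (6 + 4·11 + 16)/6 = 66/6 = 11
te_B = (1 + 4·4 + 13)/6 = 30/6 = 5
te_C = (2 + 4·7 + 18)/6 = 48/6 = 8
te_D = (1 + 4·2 + 15)/6 = 24/6 = 4
te_E = (2 + 4·6 + 16)/6 = 42/6 = 7
te_F = (3 + 4·8 + 13)/6 = 48/6 = 8

Forward pass:
ES_A = 0; EF_A = 11
ES_B = 0; EF_B = 5
ES_C = 5; EF_C = 5+8 = 13
ES_D = max(EF_A=11, EF_C=13) = 13; EF_D = 13+4 = 17
ES_E = 13; EF_E = 13+7 = 20
ES_F = max(EF_A=11, EF_D=17, EF_E=20) = 20; EF_F = 20+8 = 28
Expected project duration μ = 28 weeks. Critical path: B → C → E → F.

Backward pass:
LF_F = 28; LS_F = 28−8 = 20
LF_E = LS_F = 20; LS_E = 20−7 = 13
LF_D = LS_F = 20; LS_D = 20−4 = 16
LF_C = min(LS_D=16, LS_E=13) = 13; LS_C = 13−8 = 5
LF_B = LS_C = 5; LS_B = 5−5 = 0
LF_A = min(LS_D=16, LS_F=20) = 16; LS_A = 16−11 = 5
Slack_A = LS_A − ES_A = 5 − 0 = 5

5 weeks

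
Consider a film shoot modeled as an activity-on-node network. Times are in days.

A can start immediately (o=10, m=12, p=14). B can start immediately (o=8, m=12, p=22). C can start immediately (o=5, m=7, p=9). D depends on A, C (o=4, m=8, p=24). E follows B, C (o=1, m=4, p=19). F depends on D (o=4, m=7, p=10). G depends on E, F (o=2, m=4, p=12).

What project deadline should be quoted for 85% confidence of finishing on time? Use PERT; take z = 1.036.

38.1 days

te_A = (10 + 4·12 + 14)/6 = 72/6 = 12; σ²_A = ((14−10)/6)² = 0.444
te_B = (8 + 4·12 + 22)/6 = 78/6 = 13; σ²_B = ((22−8)/6)² = 5.444
te_C = (5 + 4·7 + 9)/6 = 42/6 = 7; σ²_C = ((9−5)/6)² = 0.444
te_D = (4 + 4·8 + 24)/6 = 60/6 = 10; σ²_D = ((24−4)/6)² = 11.111
te_E = (1 + 4·4 + 19)/6 = 36/6 = 6; σ²_E = ((19−1)/6)² = 9.000
te_F = (4 + 4·7 + 10)/6 = 42/6 = 7; σ²_F = ((10−4)/6)² = 1.000
te_G = (2 + 4·4 + 12)/6 = 30/6 = 5; σ²_G = ((12−2)/6)² = 2.778

Forward pass:
ES_A = 0; EF_A = 12
ES_B = 0; EF_B = 13
ES_C = 0; EF_C = 7
ES_D = max(EF_A=12, EF_C=7) = 12; EF_D = 12+10 = 22
ES_E = max(EF_B=13, EF_C=7) = 13; EF_E = 13+6 = 19
ES_F = 22; EF_F = 22+7 = 29
ES_G = max(EF_E=19, EF_F=29) = 29; EF_G = 29+5 = 34
Expected project duration μ = 34 days. Critical path: A → D → F → G.

Variance along critical path = 0.444 + 11.111 + 1.000 + 2.778 = 15.333; σ = 3.916 days.
D = μ + z·σ = 34 + 1.036·3.916 = 38.1 days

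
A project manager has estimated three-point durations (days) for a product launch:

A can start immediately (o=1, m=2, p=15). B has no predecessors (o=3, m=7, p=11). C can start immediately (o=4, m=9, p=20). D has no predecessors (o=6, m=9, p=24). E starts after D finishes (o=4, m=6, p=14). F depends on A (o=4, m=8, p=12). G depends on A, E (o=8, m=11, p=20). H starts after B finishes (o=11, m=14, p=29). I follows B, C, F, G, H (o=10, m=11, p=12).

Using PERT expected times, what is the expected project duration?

41 days

te_A = (1 + 4·2 + 15)/6 = 24/6 = 4
te_B = (3 + 4·7 + 11)/6 = 42/6 = 7
te_C = (4 + 4·9 + 20)/6 = 60/6 = 10
te_D = (6 + 4·9 + 24)/6 = 66/6 = 11
te_E = (4 + 4·6 + 14)/6 = 42/6 = 7
te_F = (4 + 4·8 + 12)/6 = 48/6 = 8
te_G = (8 + 4·11 + 20)/6 = 72/6 = 12
te_H = (11 + 4·14 + 29)/6 = 96/6 = 16
te_I = (10 + 4·11 + 12)/6 = 66/6 = 11

Forward pass:
ES_A = 0; EF_A = 4
ES_B = 0; EF_B = 7
ES_C = 0; EF_C = 10
ES_D = 0; EF_D = 11
ES_E = 11; EF_E = 11+7 = 18
ES_F = 4; EF_F = 4+8 = 12
ES_G = max(EF_A=4, EF_E=18) = 18; EF_G = 18+12 = 30
ES_H = 7; EF_H = 7+16 = 23
ES_I = max(EF_B=7, EF_C=10, EF_F=12, EF_G=30, EF_H=23) = 30; EF_I = 30+11 = 41
Expected project duration μ = 41 days. Critical path: D → E → G → I.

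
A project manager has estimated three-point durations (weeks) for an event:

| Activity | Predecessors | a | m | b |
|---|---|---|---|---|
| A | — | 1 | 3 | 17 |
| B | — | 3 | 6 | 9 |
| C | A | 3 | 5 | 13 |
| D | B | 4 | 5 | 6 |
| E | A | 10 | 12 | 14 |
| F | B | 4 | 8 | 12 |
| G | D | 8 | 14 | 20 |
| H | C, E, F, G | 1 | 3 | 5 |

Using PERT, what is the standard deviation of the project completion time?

te_A = (1 + 4·3 + 17)/6 = 30/6 = 5; σ²_A = ((17−1)/6)² = 7.111
te_B = (3 + 4·6 + 9)/6 = 36/6 = 6; σ²_B = ((9−3)/6)² = 1.000
te_C = (3 + 4·5 + 13)/6 = 36/6 = 6; σ²_C = ((13−3)/6)² = 2.778
te_D = (4 + 4·5 + 6)/6 = 30/6 = 5; σ²_D = ((6−4)/6)² = 0.111
te_E = (10 + 4·12 + 14)/6 = 72/6 = 12; σ²_E = ((14−10)/6)² = 0.444
te_F = (4 + 4·8 + 12)/6 = 48/6 = 8; σ²_F = ((12−4)/6)² = 1.778
te_G = (8 + 4·14 + 20)/6 = 84/6 = 14; σ²_G = ((20−8)/6)² = 4.000
te_H = (1 + 4·3 + 5)/6 = 18/6 = 3; σ²_H = ((5−1)/6)² = 0.444

Forward pass:
ES_A = 0; EF_A = 5
ES_B = 0; EF_B = 6
ES_C = 5; EF_C = 5+6 = 11
ES_D = 6; EF_D = 6+5 = 11
ES_E = 5; EF_E = 5+12 = 17
ES_F = 6; EF_F = 6+8 = 14
ES_G = 11; EF_G = 11+14 = 25
ES_H = max(EF_C=11, EF_E=17, EF_F=14, EF_G=25) = 25; EF_H = 25+3 = 28
Expected project duration μ = 28 weeks. Critical path: B → D → G → H.

Variance along critical path = 1.000 + 0.111 + 4.000 + 0.444 = 5.556
σ = √5.556 = 2.357 weeks

2.36 weeks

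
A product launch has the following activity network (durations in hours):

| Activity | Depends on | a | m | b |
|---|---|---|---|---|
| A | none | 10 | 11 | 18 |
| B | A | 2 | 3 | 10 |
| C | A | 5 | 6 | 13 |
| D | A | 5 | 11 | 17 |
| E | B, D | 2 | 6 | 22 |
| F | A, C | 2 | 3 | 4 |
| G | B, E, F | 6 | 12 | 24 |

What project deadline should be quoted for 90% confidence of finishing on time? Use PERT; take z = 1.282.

50.5 hours

te_A = (10 + 4·11 + 18)/6 = 72/6 = 12; σ²_A = ((18−10)/6)² = 1.778
te_B = (2 + 4·3 + 10)/6 = 24/6 = 4; σ²_B = ((10−2)/6)² = 1.778
te_C = (5 + 4·6 + 13)/6 = 42/6 = 7; σ²_C = ((13−5)/6)² = 1.778
te_D = (5 + 4·11 + 17)/6 = 66/6 = 11; σ²_D = ((17−5)/6)² = 4.000
te_E = (2 + 4·6 + 22)/6 = 48/6 = 8; σ²_E = ((22−2)/6)² = 11.111
te_F = (2 + 4·3 + 4)/6 = 18/6 = 3; σ²_F = ((4−2)/6)² = 0.111
te_G = (6 + 4·12 + 24)/6 = 78/6 = 13; σ²_G = ((24−6)/6)² = 9.000

Forward pass:
ES_A = 0; EF_A = 12
ES_B = 12; EF_B = 12+4 = 16
ES_C = 12; EF_C = 12+7 = 19
ES_D = 12; EF_D = 12+11 = 23
ES_E = max(EF_B=16, EF_D=23) = 23; EF_E = 23+8 = 31
ES_F = max(EF_A=12, EF_C=19) = 19; EF_F = 19+3 = 22
ES_G = max(EF_B=16, EF_E=31, EF_F=22) = 31; EF_G = 31+13 = 44
Expected project duration μ = 44 hours. Critical path: A → D → E → G.

Variance along critical path = 1.778 + 4.000 + 11.111 + 9.000 = 25.889; σ = 5.088 hours.
D = μ + z·σ = 44 + 1.282·5.088 = 50.5 hours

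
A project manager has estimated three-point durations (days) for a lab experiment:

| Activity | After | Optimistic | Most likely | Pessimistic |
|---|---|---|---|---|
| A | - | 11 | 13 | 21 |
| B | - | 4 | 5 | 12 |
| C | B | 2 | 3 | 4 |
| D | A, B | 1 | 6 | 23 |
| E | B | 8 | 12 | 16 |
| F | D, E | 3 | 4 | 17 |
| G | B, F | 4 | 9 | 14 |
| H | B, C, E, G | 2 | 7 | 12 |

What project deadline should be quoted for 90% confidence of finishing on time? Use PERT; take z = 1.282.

te_A = (11 + 4·13 + 21)/6 = 84/6 = 14; σ²_A = ((21−11)/6)² = 2.778
te_B = (4 + 4·5 + 12)/6 = 36/6 = 6; σ²_B = ((12−4)/6)² = 1.778
te_C = (2 + 4·3 + 4)/6 = 18/6 = 3; σ²_C = ((4−2)/6)² = 0.111
te_D = (1 + 4·6 + 23)/6 = 48/6 = 8; σ²_D = ((23−1)/6)² = 13.444
te_E = (8 + 4·12 + 16)/6 = 72/6 = 12; σ²_E = ((16−8)/6)² = 1.778
te_F = (3 + 4·4 + 17)/6 = 36/6 = 6; σ²_F = ((17−3)/6)² = 5.444
te_G = (4 + 4·9 + 14)/6 = 54/6 = 9; σ²_G = ((14−4)/6)² = 2.778
te_H = (2 + 4·7 + 12)/6 = 42/6 = 7; σ²_H = ((12−2)/6)² = 2.778

Forward pass:
ES_A = 0; EF_A = 14
ES_B = 0; EF_B = 6
ES_C = 6; EF_C = 6+3 = 9
ES_D = max(EF_A=14, EF_B=6) = 14; EF_D = 14+8 = 22
ES_E = 6; EF_E = 6+12 = 18
ES_F = max(EF_D=22, EF_E=18) = 22; EF_F = 22+6 = 28
ES_G = max(EF_B=6, EF_F=28) = 28; EF_G = 28+9 = 37
ES_H = max(EF_B=6, EF_C=9, EF_E=18, EF_G=37) = 37; EF_H = 37+7 = 44
Expected project duration μ = 44 days. Critical path: A → D → F → G → H.

Variance along critical path = 2.778 + 13.444 + 5.444 + 2.778 + 2.778 = 27.222; σ = 5.217 days.
D = μ + z·σ = 44 + 1.282·5.217 = 50.7 days

50.7 days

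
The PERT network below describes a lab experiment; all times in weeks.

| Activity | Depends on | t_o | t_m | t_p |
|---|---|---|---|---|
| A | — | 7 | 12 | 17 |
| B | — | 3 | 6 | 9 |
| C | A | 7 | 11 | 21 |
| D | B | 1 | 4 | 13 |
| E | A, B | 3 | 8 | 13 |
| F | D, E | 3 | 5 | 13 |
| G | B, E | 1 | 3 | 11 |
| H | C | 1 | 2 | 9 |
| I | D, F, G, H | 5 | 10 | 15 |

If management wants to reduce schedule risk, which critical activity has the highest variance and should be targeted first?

C

te_A = (7 + 4·12 + 17)/6 = 72/6 = 12; σ²_A = ((17−7)/6)² = 2.778
te_B = (3 + 4·6 + 9)/6 = 36/6 = 6; σ²_B = ((9−3)/6)² = 1.000
te_C = (7 + 4·11 + 21)/6 = 72/6 = 12; σ²_C = ((21−7)/6)² = 5.444
te_D = (1 + 4·4 + 13)/6 = 30/6 = 5; σ²_D = ((13−1)/6)² = 4.000
te_E = (3 + 4·8 + 13)/6 = 48/6 = 8; σ²_E = ((13−3)/6)² = 2.778
te_F = (3 + 4·5 + 13)/6 = 36/6 = 6; σ²_F = ((13−3)/6)² = 2.778
te_G = (1 + 4·3 + 11)/6 = 24/6 = 4; σ²_G = ((11−1)/6)² = 2.778
te_H = (1 + 4·2 + 9)/6 = 18/6 = 3; σ²_H = ((9−1)/6)² = 1.778
te_I = (5 + 4·10 + 15)/6 = 60/6 = 10; σ²_I = ((15−5)/6)² = 2.778

Forward pass:
ES_A = 0; EF_A = 12
ES_B = 0; EF_B = 6
ES_C = 12; EF_C = 12+12 = 24
ES_D = 6; EF_D = 6+5 = 11
ES_E = max(EF_A=12, EF_B=6) = 12; EF_E = 12+8 = 20
ES_F = max(EF_D=11, EF_E=20) = 20; EF_F = 20+6 = 26
ES_G = max(EF_B=6, EF_E=20) = 20; EF_G = 20+4 = 24
ES_H = 24; EF_H = 24+3 = 27
ES_I = max(EF_D=11, EF_F=26, EF_G=24, EF_H=27) = 27; EF_I = 27+10 = 37
Expected project duration μ = 37 weeks. Critical path: A → C → H → I.

Variances on critical path: σ²_A=2.778, σ²_C=5.444, σ²_H=1.778, σ²_I=2.778.
Largest is σ²_C = 5.444.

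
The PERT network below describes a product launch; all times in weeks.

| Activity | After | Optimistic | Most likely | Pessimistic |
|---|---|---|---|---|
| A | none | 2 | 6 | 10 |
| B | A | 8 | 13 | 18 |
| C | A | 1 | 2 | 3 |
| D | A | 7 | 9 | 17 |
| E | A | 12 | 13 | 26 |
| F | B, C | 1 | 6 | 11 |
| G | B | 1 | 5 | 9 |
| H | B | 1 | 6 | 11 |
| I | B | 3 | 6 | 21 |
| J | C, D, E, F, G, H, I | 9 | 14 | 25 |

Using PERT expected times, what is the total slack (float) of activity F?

2 weeks

te_A = (2 + 4·6 + 10)/6 = 36/6 = 6
te_B = (8 + 4·13 + 18)/6 = 78/6 = 13
te_C = (1 + 4·2 + 3)/6 = 12/6 = 2
te_D = (7 + 4·9 + 17)/6 = 60/6 = 10
te_E = (12 + 4·13 + 26)/6 = 90/6 = 15
te_F = (1 + 4·6 + 11)/6 = 36/6 = 6
te_G = (1 + 4·5 + 9)/6 = 30/6 = 5
te_H = (1 + 4·6 + 11)/6 = 36/6 = 6
te_I = (3 + 4·6 + 21)/6 = 48/6 = 8
te_J = (9 + 4·14 + 25)/6 = 90/6 = 15

Forward pass:
ES_A = 0; EF_A = 6
ES_B = 6; EF_B = 6+13 = 19
ES_C = 6; EF_C = 6+2 = 8
ES_D = 6; EF_D = 6+10 = 16
ES_E = 6; EF_E = 6+15 = 21
ES_F = max(EF_B=19, EF_C=8) = 19; EF_F = 19+6 = 25
ES_G = 19; EF_G = 19+5 = 24
ES_H = 19; EF_H = 19+6 = 25
ES_I = 19; EF_I = 19+8 = 27
ES_J = max(EF_C=8, EF_D=16, EF_E=21, EF_F=25, EF_G=24, EF_H=25, EF_I=27) = 27; EF_J = 27+15 = 42
Expected project duration μ = 42 weeks. Critical path: A → B → I → J.

Backward pass:
LF_J = 42; LS_J = 42−15 = 27
LF_I = LS_J = 27; LS_I = 27−8 = 19
LF_H = LS_J = 27; LS_H = 27−6 = 21
LF_G = LS_J = 27; LS_G = 27−5 = 22
LF_F = LS_J = 27; LS_F = 27−6 = 21
LF_E = LS_J = 27; LS_E = 27−15 = 12
LF_D = LS_J = 27; LS_D = 27−10 = 17
LF_C = min(LS_F=21, LS_J=27) = 21; LS_C = 21−2 = 19
LF_B = min(LS_F=21, LS_G=22, LS_H=21, LS_I=19) = 19; LS_B = 19−13 = 6
LF_A = min(LS_B=6, LS_C=19, LS_D=17, LS_E=12) = 6; LS_A = 6−6 = 0
Slack_F = LS_F − ES_F = 21 − 19 = 2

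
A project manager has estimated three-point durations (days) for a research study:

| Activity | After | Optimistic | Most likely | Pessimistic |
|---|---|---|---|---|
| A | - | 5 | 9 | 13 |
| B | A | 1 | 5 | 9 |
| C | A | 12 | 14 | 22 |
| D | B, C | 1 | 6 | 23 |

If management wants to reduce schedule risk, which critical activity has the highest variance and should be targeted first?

D

te_A = (5 + 4·9 + 13)/6 = 54/6 = 9; σ²_A = ((13−5)/6)² = 1.778
te_B = (1 + 4·5 + 9)/6 = 30/6 = 5; σ²_B = ((9−1)/6)² = 1.778
te_C = (12 + 4·14 + 22)/6 = 90/6 = 15; σ²_C = ((22−12)/6)² = 2.778
te_D = (1 + 4·6 + 23)/6 = 48/6 = 8; σ²_D = ((23−1)/6)² = 13.444

Forward pass:
ES_A = 0; EF_A = 9
ES_B = 9; EF_B = 9+5 = 14
ES_C = 9; EF_C = 9+15 = 24
ES_D = max(EF_B=14, EF_C=24) = 24; EF_D = 24+8 = 32
Expected project duration μ = 32 days. Critical path: A → C → D.

Variances on critical path: σ²_A=1.778, σ²_C=2.778, σ²_D=13.444.
Largest is σ²_D = 13.444.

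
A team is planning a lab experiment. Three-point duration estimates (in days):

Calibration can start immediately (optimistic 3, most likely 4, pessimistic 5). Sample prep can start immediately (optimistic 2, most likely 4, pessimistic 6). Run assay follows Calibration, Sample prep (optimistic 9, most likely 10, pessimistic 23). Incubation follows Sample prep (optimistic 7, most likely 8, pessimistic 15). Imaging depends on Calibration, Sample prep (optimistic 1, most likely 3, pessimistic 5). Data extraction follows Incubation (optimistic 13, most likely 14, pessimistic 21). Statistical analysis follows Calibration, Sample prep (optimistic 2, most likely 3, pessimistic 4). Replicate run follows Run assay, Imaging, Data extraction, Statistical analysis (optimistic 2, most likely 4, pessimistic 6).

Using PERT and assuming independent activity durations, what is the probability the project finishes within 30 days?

te_Calibration = (3 + 4·4 + 5)/6 = 24/6 = 4; σ²_Calibration = ((5−3)/6)² = 0.111
te_Sample prep = (2 + 4·4 + 6)/6 = 24/6 = 4; σ²_Sample prep = ((6−2)/6)² = 0.444
te_Run assay = (9 + 4·10 + 23)/6 = 72/6 = 12; σ²_Run assay = ((23−9)/6)² = 5.444
te_Incubation = (7 + 4·8 + 15)/6 = 54/6 = 9; σ²_Incubation = ((15−7)/6)² = 1.778
te_Imaging = (1 + 4·3 + 5)/6 = 18/6 = 3; σ²_Imaging = ((5−1)/6)² = 0.444
te_Data extraction = (13 + 4·14 + 21)/6 = 90/6 = 15; σ²_Data extraction = ((21−13)/6)² = 1.778
te_Statistical analysis = (2 + 4·3 + 4)/6 = 18/6 = 3; σ²_Statistical analysis = ((4−2)/6)² = 0.111
te_Replicate run = (2 + 4·4 + 6)/6 = 24/6 = 4; σ²_Replicate run = ((6−2)/6)² = 0.444

Forward pass:
ES_Calibration = 0; EF_Calibration = 4
ES_Sample prep = 0; EF_Sample prep = 4
ES_Run assay = max(EF_Calibration=4, EF_Sample prep=4) = 4; EF_Run assay = 4+12 = 16
ES_Incubation = 4; EF_Incubation = 4+9 = 13
ES_Imaging = max(EF_Calibration=4, EF_Sample prep=4) = 4; EF_Imaging = 4+3 = 7
ES_Data extraction = 13; EF_Data extraction = 13+15 = 28
ES_Statistical analysis = max(EF_Calibration=4, EF_Sample prep=4) = 4; EF_Statistical analysis = 4+3 = 7
ES_Replicate run = max(EF_Run assay=16, EF_Imaging=7, EF_Data extraction=28, EF_Statistical analysis=7) = 28; EF_Replicate run = 28+4 = 32
Expected project duration μ = 32 days. Critical path: Sample prep → Incubation → Data extraction → Replicate run.

Variance along critical path = 0.444 + 1.778 + 1.778 + 0.444 = 4.444; σ = √4.444 = 2.108 days.
Z = (30 − 32) / 2.108 = -0.949
P(T ≤ 30) = Φ(-0.949) ≈ 0.171

0.171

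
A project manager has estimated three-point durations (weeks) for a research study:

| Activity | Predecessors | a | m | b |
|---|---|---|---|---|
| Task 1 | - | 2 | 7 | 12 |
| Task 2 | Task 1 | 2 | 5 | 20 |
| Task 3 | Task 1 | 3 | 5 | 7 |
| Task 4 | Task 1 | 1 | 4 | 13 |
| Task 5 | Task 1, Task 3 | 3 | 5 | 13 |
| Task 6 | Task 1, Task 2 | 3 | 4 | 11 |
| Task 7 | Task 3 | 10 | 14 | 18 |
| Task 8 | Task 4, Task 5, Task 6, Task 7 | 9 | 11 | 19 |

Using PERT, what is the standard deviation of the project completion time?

2.79 weeks

te_Task 1 = (2 + 4·7 + 12)/6 = 42/6 = 7; σ²_Task 1 = ((12−2)/6)² = 2.778
te_Task 2 = (2 + 4·5 + 20)/6 = 42/6 = 7; σ²_Task 2 = ((20−2)/6)² = 9.000
te_Task 3 = (3 + 4·5 + 7)/6 = 30/6 = 5; σ²_Task 3 = ((7−3)/6)² = 0.444
te_Task 4 = (1 + 4·4 + 13)/6 = 30/6 = 5; σ²_Task 4 = ((13−1)/6)² = 4.000
te_Task 5 = (3 + 4·5 + 13)/6 = 36/6 = 6; σ²_Task 5 = ((13−3)/6)² = 2.778
te_Task 6 = (3 + 4·4 + 11)/6 = 30/6 = 5; σ²_Task 6 = ((11−3)/6)² = 1.778
te_Task 7 = (10 + 4·14 + 18)/6 = 84/6 = 14; σ²_Task 7 = ((18−10)/6)² = 1.778
te_Task 8 = (9 + 4·11 + 19)/6 = 72/6 = 12; σ²_Task 8 = ((19−9)/6)² = 2.778

Forward pass:
ES_Task 1 = 0; EF_Task 1 = 7
ES_Task 2 = 7; EF_Task 2 = 7+7 = 14
ES_Task 3 = 7; EF_Task 3 = 7+5 = 12
ES_Task 4 = 7; EF_Task 4 = 7+5 = 12
ES_Task 5 = max(EF_Task 1=7, EF_Task 3=12) = 12; EF_Task 5 = 12+6 = 18
ES_Task 6 = max(EF_Task 1=7, EF_Task 2=14) = 14; EF_Task 6 = 14+5 = 19
ES_Task 7 = 12; EF_Task 7 = 12+14 = 26
ES_Task 8 = max(EF_Task 4=12, EF_Task 5=18, EF_Task 6=19, EF_Task 7=26) = 26; EF_Task 8 = 26+12 = 38
Expected project duration μ = 38 weeks. Critical path: Task 1 → Task 3 → Task 7 → Task 8.

Variance along critical path = 2.778 + 0.444 + 1.778 + 2.778 = 7.778
σ = √7.778 = 2.789 weeks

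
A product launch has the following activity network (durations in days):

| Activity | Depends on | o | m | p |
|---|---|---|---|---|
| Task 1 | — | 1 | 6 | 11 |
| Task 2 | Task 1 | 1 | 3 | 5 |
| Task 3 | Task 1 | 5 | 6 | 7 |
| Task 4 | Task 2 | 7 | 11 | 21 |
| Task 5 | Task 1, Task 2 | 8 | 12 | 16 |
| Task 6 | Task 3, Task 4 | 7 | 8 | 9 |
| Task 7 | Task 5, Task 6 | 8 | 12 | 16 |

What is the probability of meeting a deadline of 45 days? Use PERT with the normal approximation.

0.891

te_Task 1 = (1 + 4·6 + 11)/6 = 36/6 = 6; σ²_Task 1 = ((11−1)/6)² = 2.778
te_Task 2 = (1 + 4·3 + 5)/6 = 18/6 = 3; σ²_Task 2 = ((5−1)/6)² = 0.444
te_Task 3 = (5 + 4·6 + 7)/6 = 36/6 = 6; σ²_Task 3 = ((7−5)/6)² = 0.111
te_Task 4 = (7 + 4·11 + 21)/6 = 72/6 = 12; σ²_Task 4 = ((21−7)/6)² = 5.444
te_Task 5 = (8 + 4·12 + 16)/6 = 72/6 = 12; σ²_Task 5 = ((16−8)/6)² = 1.778
te_Task 6 = (7 + 4·8 + 9)/6 = 48/6 = 8; σ²_Task 6 = ((9−7)/6)² = 0.111
te_Task 7 = (8 + 4·12 + 16)/6 = 72/6 = 12; σ²_Task 7 = ((16−8)/6)² = 1.778

Forward pass:
ES_Task 1 = 0; EF_Task 1 = 6
ES_Task 2 = 6; EF_Task 2 = 6+3 = 9
ES_Task 3 = 6; EF_Task 3 = 6+6 = 12
ES_Task 4 = 9; EF_Task 4 = 9+12 = 21
ES_Task 5 = max(EF_Task 1=6, EF_Task 2=9) = 9; EF_Task 5 = 9+12 = 21
ES_Task 6 = max(EF_Task 3=12, EF_Task 4=21) = 21; EF_Task 6 = 21+8 = 29
ES_Task 7 = max(EF_Task 5=21, EF_Task 6=29) = 29; EF_Task 7 = 29+12 = 41
Expected project duration μ = 41 days. Critical path: Task 1 → Task 2 → Task 4 → Task 6 → Task 7.

Variance along critical path = 2.778 + 0.444 + 5.444 + 0.111 + 1.778 = 10.556; σ = √10.556 = 3.249 days.
Z = (45 − 41) / 3.249 = 1.231
P(T ≤ 45) = Φ(1.231) ≈ 0.891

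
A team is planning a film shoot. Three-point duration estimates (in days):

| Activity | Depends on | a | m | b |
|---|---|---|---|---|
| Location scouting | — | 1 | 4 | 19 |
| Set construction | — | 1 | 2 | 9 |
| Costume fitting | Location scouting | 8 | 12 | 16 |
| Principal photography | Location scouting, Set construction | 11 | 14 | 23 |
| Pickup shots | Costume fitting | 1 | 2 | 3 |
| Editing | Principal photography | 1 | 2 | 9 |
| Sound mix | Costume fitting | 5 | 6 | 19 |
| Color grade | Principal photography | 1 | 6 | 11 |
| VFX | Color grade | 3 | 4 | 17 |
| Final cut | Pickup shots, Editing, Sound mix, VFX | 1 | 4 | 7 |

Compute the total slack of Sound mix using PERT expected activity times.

te_Location scouting = (1 + 4·4 + 19)/6 = 36/6 = 6
te_Set construction = (1 + 4·2 + 9)/6 = 18/6 = 3
te_Costume fitting = (8 + 4·12 + 16)/6 = 72/6 = 12
te_Principal photography = (11 + 4·14 + 23)/6 = 90/6 = 15
te_Pickup shots = (1 + 4·2 + 3)/6 = 12/6 = 2
te_Editing = (1 + 4·2 + 9)/6 = 18/6 = 3
te_Sound mix = (5 + 4·6 + 19)/6 = 48/6 = 8
te_Color grade = (1 + 4·6 + 11)/6 = 36/6 = 6
te_VFX = (3 + 4·4 + 17)/6 = 36/6 = 6
te_Final cut = (1 + 4·4 + 7)/6 = 24/6 = 4

Forward pass:
ES_Location scouting = 0; EF_Location scouting = 6
ES_Set construction = 0; EF_Set construction = 3
ES_Costume fitting = 6; EF_Costume fitting = 6+12 = 18
ES_Principal photography = max(EF_Location scouting=6, EF_Set construction=3) = 6; EF_Principal photography = 6+15 = 21
ES_Pickup shots = 18; EF_Pickup shots = 18+2 = 20
ES_Editing = 21; EF_Editing = 21+3 = 24
ES_Sound mix = 18; EF_Sound mix = 18+8 = 26
ES_Color grade = 21; EF_Color grade = 21+6 = 27
ES_VFX = 27; EF_VFX = 27+6 = 33
ES_Final cut = max(EF_Pickup shots=20, EF_Editing=24, EF_Sound mix=26, EF_VFX=33) = 33; EF_Final cut = 33+4 = 37
Expected project duration μ = 37 days. Critical path: Location scouting → Principal photography → Color grade → VFX → Final cut.

Backward pass:
LF_Final cut = 37; LS_Final cut = 37−4 = 33
LF_VFX = LS_Final cut = 33; LS_VFX = 33−6 = 27
LF_Color grade = LS_VFX = 27; LS_Color grade = 27−6 = 21
LF_Sound mix = LS_Final cut = 33; LS_Sound mix = 33−8 = 25
LF_Editing = LS_Final cut = 33; LS_Editing = 33−3 = 30
LF_Pickup shots = LS_Final cut = 33; LS_Pickup shots = 33−2 = 31
LF_Principal photography = min(LS_Editing=30, LS_Color grade=21) = 21; LS_Principal photography = 21−15 = 6
LF_Costume fitting = min(LS_Pickup shots=31, LS_Sound mix=25) = 25; LS_Costume fitting = 25−12 = 13
LF_Set construction = LS_Principal photography = 6; LS_Set construction = 6−3 = 3
LF_Location scouting = min(LS_Costume fitting=13, LS_Principal photography=6) = 6; LS_Location scouting = 6−6 = 0
Slack_Sound mix = LS_Sound mix − ES_Sound mix = 25 − 18 = 7

7 days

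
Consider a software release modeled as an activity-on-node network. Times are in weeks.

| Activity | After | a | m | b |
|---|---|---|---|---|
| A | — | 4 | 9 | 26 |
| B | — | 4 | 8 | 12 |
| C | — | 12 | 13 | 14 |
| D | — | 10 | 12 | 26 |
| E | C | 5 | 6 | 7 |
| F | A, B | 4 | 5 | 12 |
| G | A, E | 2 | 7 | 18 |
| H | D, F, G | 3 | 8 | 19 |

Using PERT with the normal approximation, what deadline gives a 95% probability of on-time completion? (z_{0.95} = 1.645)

te_A = (4 + 4·9 + 26)/6 = 66/6 = 11; σ²_A = ((26−4)/6)² = 13.444
te_B = (4 + 4·8 + 12)/6 = 48/6 = 8; σ²_B = ((12−4)/6)² = 1.778
te_C = (12 + 4·13 + 14)/6 = 78/6 = 13; σ²_C = ((14−12)/6)² = 0.111
te_D = (10 + 4·12 + 26)/6 = 84/6 = 14; σ²_D = ((26−10)/6)² = 7.111
te_E = (5 + 4·6 + 7)/6 = 36/6 = 6; σ²_E = ((7−5)/6)² = 0.111
te_F = (4 + 4·5 + 12)/6 = 36/6 = 6; σ²_F = ((12−4)/6)² = 1.778
te_G = (2 + 4·7 + 18)/6 = 48/6 = 8; σ²_G = ((18−2)/6)² = 7.111
te_H = (3 + 4·8 + 19)/6 = 54/6 = 9; σ²_H = ((19−3)/6)² = 7.111

Forward pass:
ES_A = 0; EF_A = 11
ES_B = 0; EF_B = 8
ES_C = 0; EF_C = 13
ES_D = 0; EF_D = 14
ES_E = 13; EF_E = 13+6 = 19
ES_F = max(EF_A=11, EF_B=8) = 11; EF_F = 11+6 = 17
ES_G = max(EF_A=11, EF_E=19) = 19; EF_G = 19+8 = 27
ES_H = max(EF_D=14, EF_F=17, EF_G=27) = 27; EF_H = 27+9 = 36
Expected project duration μ = 36 weeks. Critical path: C → E → G → H.

Variance along critical path = 0.111 + 0.111 + 7.111 + 7.111 = 14.444; σ = 3.801 weeks.
D = μ + z·σ = 36 + 1.645·3.801 = 42.3 weeks

42.3 weeks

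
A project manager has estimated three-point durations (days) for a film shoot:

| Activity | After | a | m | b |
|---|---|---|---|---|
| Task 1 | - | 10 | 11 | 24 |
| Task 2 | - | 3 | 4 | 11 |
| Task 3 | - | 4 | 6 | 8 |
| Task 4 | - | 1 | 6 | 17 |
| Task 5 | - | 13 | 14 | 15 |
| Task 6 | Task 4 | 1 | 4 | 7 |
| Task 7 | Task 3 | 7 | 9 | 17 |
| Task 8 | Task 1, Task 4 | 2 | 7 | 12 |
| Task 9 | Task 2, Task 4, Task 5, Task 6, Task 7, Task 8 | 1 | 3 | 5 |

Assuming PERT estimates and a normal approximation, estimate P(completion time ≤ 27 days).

0.913

te_Task 1 = (10 + 4·11 + 24)/6 = 78/6 = 13; σ²_Task 1 = ((24−10)/6)² = 5.444
te_Task 2 = (3 + 4·4 + 11)/6 = 30/6 = 5; σ²_Task 2 = ((11−3)/6)² = 1.778
te_Task 3 = (4 + 4·6 + 8)/6 = 36/6 = 6; σ²_Task 3 = ((8−4)/6)² = 0.444
te_Task 4 = (1 + 4·6 + 17)/6 = 42/6 = 7; σ²_Task 4 = ((17−1)/6)² = 7.111
te_Task 5 = (13 + 4·14 + 15)/6 = 84/6 = 14; σ²_Task 5 = ((15−13)/6)² = 0.111
te_Task 6 = (1 + 4·4 + 7)/6 = 24/6 = 4; σ²_Task 6 = ((7−1)/6)² = 1.000
te_Task 7 = (7 + 4·9 + 17)/6 = 60/6 = 10; σ²_Task 7 = ((17−7)/6)² = 2.778
te_Task 8 = (2 + 4·7 + 12)/6 = 42/6 = 7; σ²_Task 8 = ((12−2)/6)² = 2.778
te_Task 9 = (1 + 4·3 + 5)/6 = 18/6 = 3; σ²_Task 9 = ((5−1)/6)² = 0.444

Forward pass:
ES_Task 1 = 0; EF_Task 1 = 13
ES_Task 2 = 0; EF_Task 2 = 5
ES_Task 3 = 0; EF_Task 3 = 6
ES_Task 4 = 0; EF_Task 4 = 7
ES_Task 5 = 0; EF_Task 5 = 14
ES_Task 6 = 7; EF_Task 6 = 7+4 = 11
ES_Task 7 = 6; EF_Task 7 = 6+10 = 16
ES_Task 8 = max(EF_Task 1=13, EF_Task 4=7) = 13; EF_Task 8 = 13+7 = 20
ES_Task 9 = max(EF_Task 2=5, EF_Task 4=7, EF_Task 5=14, EF_Task 6=11, EF_Task 7=16, EF_Task 8=20) = 20; EF_Task 9 = 20+3 = 23
Expected project duration μ = 23 days. Critical path: Task 1 → Task 8 → Task 9.

Variance along critical path = 5.444 + 2.778 + 0.444 = 8.667; σ = √8.667 = 2.944 days.
Z = (27 − 23) / 2.944 = 1.359
P(T ≤ 27) = Φ(1.359) ≈ 0.913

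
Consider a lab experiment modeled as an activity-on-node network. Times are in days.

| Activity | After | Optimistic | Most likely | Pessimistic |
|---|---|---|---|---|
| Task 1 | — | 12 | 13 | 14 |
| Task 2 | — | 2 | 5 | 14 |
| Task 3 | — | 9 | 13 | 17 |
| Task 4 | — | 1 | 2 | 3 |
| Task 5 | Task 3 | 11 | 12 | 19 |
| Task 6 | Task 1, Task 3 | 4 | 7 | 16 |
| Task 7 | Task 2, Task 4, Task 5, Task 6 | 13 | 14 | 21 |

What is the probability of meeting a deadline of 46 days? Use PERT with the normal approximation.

te_Task 1 = (12 + 4·13 + 14)/6 = 78/6 = 13; σ²_Task 1 = ((14−12)/6)² = 0.111
te_Task 2 = (2 + 4·5 + 14)/6 = 36/6 = 6; σ²_Task 2 = ((14−2)/6)² = 4.000
te_Task 3 = (9 + 4·13 + 17)/6 = 78/6 = 13; σ²_Task 3 = ((17−9)/6)² = 1.778
te_Task 4 = (1 + 4·2 + 3)/6 = 12/6 = 2; σ²_Task 4 = ((3−1)/6)² = 0.111
te_Task 5 = (11 + 4·12 + 19)/6 = 78/6 = 13; σ²_Task 5 = ((19−11)/6)² = 1.778
te_Task 6 = (4 + 4·7 + 16)/6 = 48/6 = 8; σ²_Task 6 = ((16−4)/6)² = 4.000
te_Task 7 = (13 + 4·14 + 21)/6 = 90/6 = 15; σ²_Task 7 = ((21−13)/6)² = 1.778

Forward pass:
ES_Task 1 = 0; EF_Task 1 = 13
ES_Task 2 = 0; EF_Task 2 = 6
ES_Task 3 = 0; EF_Task 3 = 13
ES_Task 4 = 0; EF_Task 4 = 2
ES_Task 5 = 13; EF_Task 5 = 13+13 = 26
ES_Task 6 = max(EF_Task 1=13, EF_Task 3=13) = 13; EF_Task 6 = 13+8 = 21
ES_Task 7 = max(EF_Task 2=6, EF_Task 4=2, EF_Task 5=26, EF_Task 6=21) = 26; EF_Task 7 = 26+15 = 41
Expected project duration μ = 41 days. Critical path: Task 3 → Task 5 → Task 7.

Variance along critical path = 1.778 + 1.778 + 1.778 = 5.333; σ = √5.333 = 2.309 days.
Z = (46 − 41) / 2.309 = 2.165
P(T ≤ 46) = Φ(2.165) ≈ 0.985

0.985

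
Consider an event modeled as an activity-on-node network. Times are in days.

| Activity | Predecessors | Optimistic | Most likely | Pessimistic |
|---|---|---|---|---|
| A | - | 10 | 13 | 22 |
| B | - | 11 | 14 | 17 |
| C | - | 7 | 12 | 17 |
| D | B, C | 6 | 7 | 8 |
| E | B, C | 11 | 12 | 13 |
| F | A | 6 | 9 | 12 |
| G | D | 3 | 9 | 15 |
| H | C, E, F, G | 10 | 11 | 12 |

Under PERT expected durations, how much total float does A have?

te_A = (10 + 4·13 + 22)/6 = 84/6 = 14
te_B = (11 + 4·14 + 17)/6 = 84/6 = 14
te_C = (7 + 4·12 + 17)/6 = 72/6 = 12
te_D = (6 + 4·7 + 8)/6 = 42/6 = 7
te_E = (11 + 4·12 + 13)/6 = 72/6 = 12
te_F = (6 + 4·9 + 12)/6 = 54/6 = 9
te_G = (3 + 4·9 + 15)/6 = 54/6 = 9
te_H = (10 + 4·11 + 12)/6 = 66/6 = 11

Forward pass:
ES_A = 0; EF_A = 14
ES_B = 0; EF_B = 14
ES_C = 0; EF_C = 12
ES_D = max(EF_B=14, EF_C=12) = 14; EF_D = 14+7 = 21
ES_E = max(EF_B=14, EF_C=12) = 14; EF_E = 14+12 = 26
ES_F = 14; EF_F = 14+9 = 23
ES_G = 21; EF_G = 21+9 = 30
ES_H = max(EF_C=12, EF_E=26, EF_F=23, EF_G=30) = 30; EF_H = 30+11 = 41
Expected project duration μ = 41 days. Critical path: B → D → G → H.

Backward pass:
LF_H = 41; LS_H = 41−11 = 30
LF_G = LS_H = 30; LS_G = 30−9 = 21
LF_F = LS_H = 30; LS_F = 30−9 = 21
LF_E = LS_H = 30; LS_E = 30−12 = 18
LF_D = LS_G = 21; LS_D = 21−7 = 14
LF_C = min(LS_D=14, LS_E=18, LS_H=30) = 14; LS_C = 14−12 = 2
LF_B = min(LS_D=14, LS_E=18) = 14; LS_B = 14−14 = 0
LF_A = LS_F = 21; LS_A = 21−14 = 7
Slack_A = LS_A − ES_A = 7 − 0 = 7

7 days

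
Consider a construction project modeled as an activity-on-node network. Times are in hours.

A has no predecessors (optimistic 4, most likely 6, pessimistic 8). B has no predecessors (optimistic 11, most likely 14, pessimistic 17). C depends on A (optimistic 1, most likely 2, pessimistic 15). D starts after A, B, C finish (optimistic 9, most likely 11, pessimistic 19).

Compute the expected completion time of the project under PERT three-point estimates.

te_A = (4 + 4·6 + 8)/6 = 36/6 = 6
te_B = (11 + 4·14 + 17)/6 = 84/6 = 14
te_C = (1 + 4·2 + 15)/6 = 24/6 = 4
te_D = (9 + 4·11 + 19)/6 = 72/6 = 12

Forward pass:
ES_A = 0; EF_A = 6
ES_B = 0; EF_B = 14
ES_C = 6; EF_C = 6+4 = 10
ES_D = max(EF_A=6, EF_B=14, EF_C=10) = 14; EF_D = 14+12 = 26
Expected project duration μ = 26 hours. Critical path: B → D.

26 hours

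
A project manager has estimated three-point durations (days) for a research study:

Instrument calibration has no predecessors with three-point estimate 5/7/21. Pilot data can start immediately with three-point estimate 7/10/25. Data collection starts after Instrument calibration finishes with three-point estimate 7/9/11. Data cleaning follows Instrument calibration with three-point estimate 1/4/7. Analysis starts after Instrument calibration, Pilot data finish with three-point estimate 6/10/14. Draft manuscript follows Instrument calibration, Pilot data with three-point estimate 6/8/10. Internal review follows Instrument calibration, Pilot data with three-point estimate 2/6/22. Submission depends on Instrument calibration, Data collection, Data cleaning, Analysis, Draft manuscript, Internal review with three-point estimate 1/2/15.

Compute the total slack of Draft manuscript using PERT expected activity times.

2 days

te_Instrument calibration = (5 + 4·7 + 21)/6 = 54/6 = 9
te_Pilot data = (7 + 4·10 + 25)/6 = 72/6 = 12
te_Data collection = (7 + 4·9 + 11)/6 = 54/6 = 9
te_Data cleaning = (1 + 4·4 + 7)/6 = 24/6 = 4
te_Analysis = (6 + 4·10 + 14)/6 = 60/6 = 10
te_Draft manuscript = (6 + 4·8 + 10)/6 = 48/6 = 8
te_Internal review = (2 + 4·6 + 22)/6 = 48/6 = 8
te_Submission = (1 + 4·2 + 15)/6 = 24/6 = 4

Forward pass:
ES_Instrument calibration = 0; EF_Instrument calibration = 9
ES_Pilot data = 0; EF_Pilot data = 12
ES_Data collection = 9; EF_Data collection = 9+9 = 18
ES_Data cleaning = 9; EF_Data cleaning = 9+4 = 13
ES_Analysis = max(EF_Instrument calibration=9, EF_Pilot data=12) = 12; EF_Analysis = 12+10 = 22
ES_Draft manuscript = max(EF_Instrument calibration=9, EF_Pilot data=12) = 12; EF_Draft manuscript = 12+8 = 20
ES_Internal review = max(EF_Instrument calibration=9, EF_Pilot data=12) = 12; EF_Internal review = 12+8 = 20
ES_Submission = max(EF_Instrument calibration=9, EF_Data collection=18, EF_Data cleaning=13, EF_Analysis=22, EF_Draft manuscript=20, EF_Internal review=20) = 22; EF_Submission = 22+4 = 26
Expected project duration μ = 26 days. Critical path: Pilot data → Analysis → Submission.

Backward pass:
LF_Submission = 26; LS_Submission = 26−4 = 22
LF_Internal review = LS_Submission = 22; LS_Internal review = 22−8 = 14
LF_Draft manuscript = LS_Submission = 22; LS_Draft manuscript = 22−8 = 14
LF_Analysis = LS_Submission = 22; LS_Analysis = 22−10 = 12
LF_Data cleaning = LS_Submission = 22; LS_Data cleaning = 22−4 = 18
LF_Data collection = LS_Submission = 22; LS_Data collection = 22−9 = 13
LF_Pilot data = min(LS_Analysis=12, LS_Draft manuscript=14, LS_Internal review=14) = 12; LS_Pilot data = 12−12 = 0
LF_Instrument calibration = min(LS_Data collection=13, LS_Data cleaning=18, LS_Analysis=12, LS_Draft manuscript=14, LS_Internal review=14, LS_Submission=22) = 12; LS_Instrument calibration = 12−9 = 3
Slack_Draft manuscript = LS_Draft manuscript − ES_Draft manuscript = 14 − 12 = 2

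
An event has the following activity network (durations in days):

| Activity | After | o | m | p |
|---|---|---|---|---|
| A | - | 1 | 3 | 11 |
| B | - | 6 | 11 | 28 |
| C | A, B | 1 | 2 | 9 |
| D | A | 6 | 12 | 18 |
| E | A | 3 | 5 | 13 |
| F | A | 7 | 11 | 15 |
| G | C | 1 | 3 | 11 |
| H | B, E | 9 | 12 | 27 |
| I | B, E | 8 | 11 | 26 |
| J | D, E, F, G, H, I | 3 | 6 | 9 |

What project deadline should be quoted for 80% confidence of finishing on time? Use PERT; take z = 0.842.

te_A = (1 + 4·3 + 11)/6 = 24/6 = 4; σ²_A = ((11−1)/6)² = 2.778
te_B = (6 + 4·11 + 28)/6 = 78/6 = 13; σ²_B = ((28−6)/6)² = 13.444
te_C = (1 + 4·2 + 9)/6 = 18/6 = 3; σ²_C = ((9−1)/6)² = 1.778
te_D = (6 + 4·12 + 18)/6 = 72/6 = 12; σ²_D = ((18−6)/6)² = 4.000
te_E = (3 + 4·5 + 13)/6 = 36/6 = 6; σ²_E = ((13−3)/6)² = 2.778
te_F = (7 + 4·11 + 15)/6 = 66/6 = 11; σ²_F = ((15−7)/6)² = 1.778
te_G = (1 + 4·3 + 11)/6 = 24/6 = 4; σ²_G = ((11−1)/6)² = 2.778
te_H = (9 + 4·12 + 27)/6 = 84/6 = 14; σ²_H = ((27−9)/6)² = 9.000
te_I = (8 + 4·11 + 26)/6 = 78/6 = 13; σ²_I = ((26−8)/6)² = 9.000
te_J = (3 + 4·6 + 9)/6 = 36/6 = 6; σ²_J = ((9−3)/6)² = 1.000

Forward pass:
ES_A = 0; EF_A = 4
ES_B = 0; EF_B = 13
ES_C = max(EF_A=4, EF_B=13) = 13; EF_C = 13+3 = 16
ES_D = 4; EF_D = 4+12 = 16
ES_E = 4; EF_E = 4+6 = 10
ES_F = 4; EF_F = 4+11 = 15
ES_G = 16; EF_G = 16+4 = 20
ES_H = max(EF_B=13, EF_E=10) = 13; EF_H = 13+14 = 27
ES_I = max(EF_B=13, EF_E=10) = 13; EF_I = 13+13 = 26
ES_J = max(EF_D=16, EF_E=10, EF_F=15, EF_G=20, EF_H=27, EF_I=26) = 27; EF_J = 27+6 = 33
Expected project duration μ = 33 days. Critical path: B → H → J.

Variance along critical path = 13.444 + 9.000 + 1.000 = 23.444; σ = 4.842 days.
D = μ + z·σ = 33 + 0.842·4.842 = 37.1 days

37.1 days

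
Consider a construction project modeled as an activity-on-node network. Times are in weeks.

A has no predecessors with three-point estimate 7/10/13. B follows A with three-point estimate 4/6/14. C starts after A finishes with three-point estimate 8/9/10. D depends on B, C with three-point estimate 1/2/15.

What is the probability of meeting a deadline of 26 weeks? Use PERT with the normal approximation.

0.879

te_A = (7 + 4·10 + 13)/6 = 60/6 = 10; σ²_A = ((13−7)/6)² = 1.000
te_B = (4 + 4·6 + 14)/6 = 42/6 = 7; σ²_B = ((14−4)/6)² = 2.778
te_C = (8 + 4·9 + 10)/6 = 54/6 = 9; σ²_C = ((10−8)/6)² = 0.111
te_D = (1 + 4·2 + 15)/6 = 24/6 = 4; σ²_D = ((15−1)/6)² = 5.444

Forward pass:
ES_A = 0; EF_A = 10
ES_B = 10; EF_B = 10+7 = 17
ES_C = 10; EF_C = 10+9 = 19
ES_D = max(EF_B=17, EF_C=19) = 19; EF_D = 19+4 = 23
Expected project duration μ = 23 weeks. Critical path: A → C → D.

Variance along critical path = 1.000 + 0.111 + 5.444 = 6.556; σ = √6.556 = 2.560 weeks.
Z = (26 − 23) / 2.560 = 1.172
P(T ≤ 26) = Φ(1.172) ≈ 0.879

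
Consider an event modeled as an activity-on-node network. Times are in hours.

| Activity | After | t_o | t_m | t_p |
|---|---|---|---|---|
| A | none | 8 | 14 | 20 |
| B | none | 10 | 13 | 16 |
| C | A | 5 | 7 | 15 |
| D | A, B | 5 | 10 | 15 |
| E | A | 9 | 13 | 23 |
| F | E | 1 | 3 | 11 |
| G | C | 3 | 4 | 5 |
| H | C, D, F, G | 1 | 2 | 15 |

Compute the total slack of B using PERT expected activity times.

te_A = (8 + 4·14 + 20)/6 = 84/6 = 14
te_B = (10 + 4·13 + 16)/6 = 78/6 = 13
te_C = (5 + 4·7 + 15)/6 = 48/6 = 8
te_D = (5 + 4·10 + 15)/6 = 60/6 = 10
te_E = (9 + 4·13 + 23)/6 = 84/6 = 14
te_F = (1 + 4·3 + 11)/6 = 24/6 = 4
te_G = (3 + 4·4 + 5)/6 = 24/6 = 4
te_H = (1 + 4·2 + 15)/6 = 24/6 = 4

Forward pass:
ES_A = 0; EF_A = 14
ES_B = 0; EF_B = 13
ES_C = 14; EF_C = 14+8 = 22
ES_D = max(EF_A=14, EF_B=13) = 14; EF_D = 14+10 = 24
ES_E = 14; EF_E = 14+14 = 28
ES_F = 28; EF_F = 28+4 = 32
ES_G = 22; EF_G = 22+4 = 26
ES_H = max(EF_C=22, EF_D=24, EF_F=32, EF_G=26) = 32; EF_H = 32+4 = 36
Expected project duration μ = 36 hours. Critical path: A → E → F → H.

Backward pass:
LF_H = 36; LS_H = 36−4 = 32
LF_G = LS_H = 32; LS_G = 32−4 = 28
LF_F = LS_H = 32; LS_F = 32−4 = 28
LF_E = LS_F = 28; LS_E = 28−14 = 14
LF_D = LS_H = 32; LS_D = 32−10 = 22
LF_C = min(LS_G=28, LS_H=32) = 28; LS_C = 28−8 = 20
LF_B = LS_D = 22; LS_B = 22−13 = 9
LF_A = min(LS_C=20, LS_D=22, LS_E=14) = 14; LS_A = 14−14 = 0
Slack_B = LS_B − ES_B = 9 − 0 = 9

9 hours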